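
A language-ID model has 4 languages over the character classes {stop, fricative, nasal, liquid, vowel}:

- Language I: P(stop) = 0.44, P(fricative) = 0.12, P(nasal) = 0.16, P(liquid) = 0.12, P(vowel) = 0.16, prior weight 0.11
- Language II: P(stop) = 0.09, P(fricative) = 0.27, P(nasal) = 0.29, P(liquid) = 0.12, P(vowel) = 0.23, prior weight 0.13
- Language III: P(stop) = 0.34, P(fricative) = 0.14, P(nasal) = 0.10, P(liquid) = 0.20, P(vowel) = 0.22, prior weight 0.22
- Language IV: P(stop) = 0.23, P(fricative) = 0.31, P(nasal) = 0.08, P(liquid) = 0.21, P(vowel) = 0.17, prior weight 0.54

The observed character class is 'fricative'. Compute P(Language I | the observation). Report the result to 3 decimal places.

0.054

By Bayes' theorem, P(k | x) = P(Z=k) f_k(x) / Σ_j P(Z=j) f_j(x).
Evaluate each component's likelihood at the observed value:
  f_I = 0.12
  f_II = 0.27
  f_III = 0.14
  f_IV = 0.31
Unnormalised posteriors:
  P(Z=I)·f_I = 0.11 × 0.12 = 0.0132
  P(Z=II)·f_II = 0.13 × 0.27 = 0.0351
  P(Z=III)·f_III = 0.22 × 0.14 = 0.0308
  P(Z=IV)·f_IV = 0.54 × 0.31 = 0.1674
Marginal: 0.0132 + 0.0351 + 0.0308 + 0.1674 = 0.2465
Responsibility of Language I: 0.0132 / 0.2465 ≈ 0.054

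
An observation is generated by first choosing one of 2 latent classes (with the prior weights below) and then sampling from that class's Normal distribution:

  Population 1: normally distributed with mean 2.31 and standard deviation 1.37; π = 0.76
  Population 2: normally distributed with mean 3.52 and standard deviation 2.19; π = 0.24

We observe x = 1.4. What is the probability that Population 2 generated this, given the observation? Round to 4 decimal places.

By Bayes' theorem, P(k | x) = P(Z=k) f_k(x) / Σ_j P(Z=j) f_j(x).
Evaluate each component's likelihood at the observed value:
  f_1 = (1/(1.37·√(2π)))·exp(−(1.4−2.31)²/(2·1.37²)) = 0.291199·exp(-0.22060) = 0.233552
  f_2 = (1/(2.19·√(2π)))·exp(−(1.4−3.52)²/(2·2.19²)) = 0.182165·exp(-0.46855) = 0.114019
Multiply by the mixture weights:
  P(Z=1)·f_1 = 0.76 × 0.233552 = 0.177499
  P(Z=2)·f_2 = 0.24 × 0.114019 = 0.0273646
Denominator: 0.177499 + 0.0273646 = 0.204864
P(Population 2 | 1.4) = 0.0273646 / 0.204864 ≈ 0.1336

0.1336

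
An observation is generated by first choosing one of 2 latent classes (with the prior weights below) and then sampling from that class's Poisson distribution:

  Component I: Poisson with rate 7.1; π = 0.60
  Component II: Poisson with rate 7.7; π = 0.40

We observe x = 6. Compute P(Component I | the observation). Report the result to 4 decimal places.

By Bayes' theorem, P(k | x) = π_k f_k(x) / Σ_j π_j f_j(x).
Evaluate each component's likelihood at the observed value:
  f_I = e^(−7.1)·7.1^6/6! = 0.1468
  f_II = e^(−7.7)·7.7^6/6! = 0.131082
Prior × likelihood for each component:
  π_I·f_I = 0.60 × 0.1468 = 0.0880801
  π_II·f_II = 0.40 × 0.131082 = 0.052433
Evidence: 0.0880801 + 0.052433 = 0.140513
So the posterior for Component I is 0.0880801 / 0.140513 ≈ 0.6268.

0.6268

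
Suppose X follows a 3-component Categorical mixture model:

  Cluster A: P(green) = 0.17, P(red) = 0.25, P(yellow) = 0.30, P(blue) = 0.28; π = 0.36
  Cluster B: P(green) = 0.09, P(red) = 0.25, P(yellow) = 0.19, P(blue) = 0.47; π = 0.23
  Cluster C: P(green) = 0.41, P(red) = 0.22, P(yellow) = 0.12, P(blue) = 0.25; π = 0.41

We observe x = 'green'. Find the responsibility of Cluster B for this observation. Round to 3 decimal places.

P(component k | x) = π_k·f_k(x) / marginal(x), where marginal(x) = Σ_j π_j·f_j(x).
Component likelihoods at x = 'green':
  f_A = P(green | comp) = 0.17
  f_B = P(green | comp) = 0.09
  f_C = P(green | comp) = 0.41
Prior × likelihood for each component:
  π_A·f_A = 0.36 × 0.17 = 0.0612
  π_B·f_B = 0.23 × 0.09 = 0.0207
  π_C·f_C = 0.41 × 0.41 = 0.1681
Marginal: 0.0612 + 0.0207 + 0.1681 = 0.25
So the posterior for Cluster B is 0.0207 / 0.25 ≈ 0.083.

0.083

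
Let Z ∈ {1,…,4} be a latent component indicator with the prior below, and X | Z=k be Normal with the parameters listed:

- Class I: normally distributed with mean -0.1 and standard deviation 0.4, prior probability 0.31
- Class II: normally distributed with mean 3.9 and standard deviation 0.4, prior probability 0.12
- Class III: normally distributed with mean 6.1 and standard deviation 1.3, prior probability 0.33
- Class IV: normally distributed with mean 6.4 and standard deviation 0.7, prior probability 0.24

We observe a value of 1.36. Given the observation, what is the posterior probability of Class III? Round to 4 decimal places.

Posterior ∝ prior × likelihood, so P(k | x) ∝ P(Z=k) f_k(x); normalise over all components.
Normal densities:
  f_I = 0.00127616
  f_II = 1.74957e-09
  f_III = 0.000398214
  f_IV = 3.15427e-12
Unnormalised posteriors:
  P(Z=I)·f_I = 0.31 × 0.00127616 = 0.00039561
  P(Z=II)·f_II = 0.12 × 1.74957e-09 = 2.09948e-10
  P(Z=III)·f_III = 0.33 × 0.000398214 = 0.000131411
  P(Z=IV)·f_IV = 0.24 × 3.15427e-12 = 7.57025e-13
Normaliser: 0.00039561 + 2.09948e-10 + 0.000131411 + 7.57025e-13 = 0.000527021
P(Class III | x) = 0.000131411 / 0.000527021 ≈ 0.2493

0.2493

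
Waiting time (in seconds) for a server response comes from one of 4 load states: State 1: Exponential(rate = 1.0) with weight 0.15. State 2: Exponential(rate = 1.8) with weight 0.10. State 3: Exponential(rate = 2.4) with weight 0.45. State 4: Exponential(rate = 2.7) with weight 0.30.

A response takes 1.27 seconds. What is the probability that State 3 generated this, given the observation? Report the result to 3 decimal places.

0.372

The responsibility of component k is π_k f_k(x) divided by Σ_j π_j f_j(x).
Exponential densities:
  p_1 = 1.0·e^(−1.0·1.27) = 1.0·e^(−1.2700) = 0.280832
  p_2 = 1.8·e^(−1.8·1.27) = 1.8·e^(−2.2860) = 0.18301
  p_3 = 2.4·e^(−2.4·1.27) = 2.4·e^(−3.0480) = 0.113889
  p_4 = 2.7·e^(−2.7·1.27) = 2.7·e^(−3.4290) = 0.0875322
Multiply by the mixture weights:
  π_1·p_1 = 0.15 × 0.280832 = 0.0421247
  π_2·p_2 = 0.10 × 0.18301 = 0.018301
  π_3·p_3 = 0.45 × 0.113889 = 0.05125
  π_4·p_4 = 0.30 × 0.0875322 = 0.0262597
Denominator: 0.0421247 + 0.018301 + 0.05125 + 0.0262597 = 0.137935
So the posterior for State 3 is 0.05125 / 0.137935 ≈ 0.372.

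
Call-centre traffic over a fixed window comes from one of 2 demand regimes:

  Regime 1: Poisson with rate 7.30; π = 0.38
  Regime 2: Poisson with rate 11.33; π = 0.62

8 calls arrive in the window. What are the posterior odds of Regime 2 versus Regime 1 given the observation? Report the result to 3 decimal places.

The posterior odds equal the prior odds times the likelihood ratio: (P(Z=i)/P(Z=j))·(f_i(x)/f_j(x)).
Poisson probabilities:
  f_1 = e^(−7.30)·7.30^8/8! = 0.135118
  f_2 = e^(−11.33)·11.33^8/8! = 0.0808653
Posterior odds = (P(Z=2)·f_2) / (P(Z=1)·f_1) = (0.62·0.0808653) / (0.38·0.135118) = 0.0501365 / 0.0513448 ≈ 0.976

0.976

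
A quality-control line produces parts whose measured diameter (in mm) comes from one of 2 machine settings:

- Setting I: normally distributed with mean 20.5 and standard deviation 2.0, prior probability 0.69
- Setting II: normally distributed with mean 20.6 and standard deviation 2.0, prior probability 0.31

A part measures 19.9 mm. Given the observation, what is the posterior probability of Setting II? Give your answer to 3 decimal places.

Apply Bayes' rule: the posterior for each component is proportional to its prior times its likelihood at x.
Component likelihoods at x = 19.9 mm:
  L_I = (1/(2.0·√(2π)))·exp(−(19.9−20.5)²/(2·2.0²)) = 0.199471·exp(-0.04500) = 0.190694
  L_II = (1/(2.0·√(2π)))·exp(−(19.9−20.6)²/(2·2.0²)) = 0.199471·exp(-0.06125) = 0.18762
Weight by the priors:
  P(Z=I)·L_I = 0.69 × 0.190694 = 0.131579
  P(Z=II)·L_II = 0.31 × 0.18762 = 0.0581623
Sum: 0.131579 + 0.0581623 = 0.189741
P(Setting II | 19.9 mm) = 0.0581623 / 0.189741 ≈ 0.307

0.307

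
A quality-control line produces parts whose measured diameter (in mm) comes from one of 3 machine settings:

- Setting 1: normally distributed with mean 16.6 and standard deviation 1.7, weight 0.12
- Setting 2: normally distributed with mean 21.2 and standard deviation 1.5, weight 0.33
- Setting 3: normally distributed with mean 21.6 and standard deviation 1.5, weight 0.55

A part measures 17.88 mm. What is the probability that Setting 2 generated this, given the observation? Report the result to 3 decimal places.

By Bayes' theorem, P(k | x) = P(Z=k) f_k(x) / Σ_j P(Z=j) f_j(x).
Normal densities:
  L_1 = (1/(1.7·√(2π)))·exp(−(17.88−16.6)²/(2·1.7²)) = 0.234672·exp(-0.28346) = 0.176749
  L_2 = (1/(1.5·√(2π)))·exp(−(17.88−21.2)²/(2·1.5²)) = 0.265962·exp(-2.44942) = 0.022964
  L_3 = (1/(1.5·√(2π)))·exp(−(17.88−21.6)²/(2·1.5²)) = 0.265962·exp(-3.07520) = 0.0122822
Unnormalised posteriors:
  P(Z=1)·L_1 = 0.12 × 0.176749 = 0.0212098
  P(Z=2)·L_2 = 0.33 × 0.022964 = 0.00757813
  P(Z=3)·L_3 = 0.55 × 0.0122822 = 0.00675521
Marginal: 0.0212098 + 0.00757813 + 0.00675521 = 0.0355432
P(Setting 2 | 17.88 mm) = 0.00757813 / 0.0355432 ≈ 0.213

0.213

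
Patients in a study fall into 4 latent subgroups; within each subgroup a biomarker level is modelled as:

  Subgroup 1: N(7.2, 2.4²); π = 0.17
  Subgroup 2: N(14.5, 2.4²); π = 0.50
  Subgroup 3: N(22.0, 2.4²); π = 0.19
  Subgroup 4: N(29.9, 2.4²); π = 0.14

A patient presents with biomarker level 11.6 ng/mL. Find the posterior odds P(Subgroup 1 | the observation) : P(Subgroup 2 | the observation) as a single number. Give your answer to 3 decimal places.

0.131

The posterior odds equal the prior odds times the likelihood ratio: (w_i/w_j)·(f_i(x)/f_j(x)).
Component likelihoods at x = 11.6 ng/mL:
  L_1 = 0.030963
  L_2 = 0.080103
  L_3 = 1.39045e-05
  L_4 = 3.94115e-14
0.00526371 / 0.0400515 ≈ 0.131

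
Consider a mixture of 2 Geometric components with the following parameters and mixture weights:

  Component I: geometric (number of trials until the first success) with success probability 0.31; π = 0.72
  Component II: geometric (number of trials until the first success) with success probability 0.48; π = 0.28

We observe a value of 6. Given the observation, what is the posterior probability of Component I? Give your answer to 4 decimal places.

Apply Bayes' rule: the posterior for each component is proportional to its prior times its likelihood at x.
Evaluate each component's likelihood at the observed value:
  f_I = 0.31·(1−0.31)^5 = 0.31·0.156403 = 0.048485
  f_II = 0.48·(1−0.48)^5 = 0.48·0.0380204 = 0.0182498
Weight by the priors:
  π_I·f_I = 0.72 × 0.048485 = 0.0349092
  π_II·f_II = 0.28 × 0.0182498 = 0.00510994
Evidence: 0.0349092 + 0.00510994 = 0.0400191
Responsibility of Component I: 0.0349092 / 0.0400191 ≈ 0.8723

0.8723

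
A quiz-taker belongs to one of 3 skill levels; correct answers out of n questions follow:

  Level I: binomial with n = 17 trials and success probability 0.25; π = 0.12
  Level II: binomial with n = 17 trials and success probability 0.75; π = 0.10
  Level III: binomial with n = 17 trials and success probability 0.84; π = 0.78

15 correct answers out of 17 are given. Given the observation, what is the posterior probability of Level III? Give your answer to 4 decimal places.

Apply Bayes' rule: the posterior for each component is proportional to its prior times its likelihood at x.
Binomial probabilities:
  L_I = 7.12462e-08
  L_II = 0.113589
  L_III = 0.254664
Weight by the priors:
  w_I·L_I = 0.12 × 7.12462e-08 = 8.54954e-09
  w_II·L_II = 0.10 × 0.113589 = 0.0113589
  w_III·L_III = 0.78 × 0.254664 = 0.198638
Evidence: 8.54954e-09 + 0.0113589 + 0.198638 = 0.209997
So the posterior for Level III is 0.198638 / 0.209997 ≈ 0.9459.

0.9459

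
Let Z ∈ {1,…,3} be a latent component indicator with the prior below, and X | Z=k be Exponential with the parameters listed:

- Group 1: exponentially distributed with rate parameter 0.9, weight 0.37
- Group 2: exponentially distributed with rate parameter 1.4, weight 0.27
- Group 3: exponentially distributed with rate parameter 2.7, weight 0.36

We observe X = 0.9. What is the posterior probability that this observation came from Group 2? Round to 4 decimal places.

0.3145

P(component k | x) = π_k·f_k(x) / marginal(x), where marginal(x) = Σ_j π_j·f_j(x).
Evaluate each component's likelihood at the observed value:
  p_1 = 0.9·e^(−0.9·0.9) = 0.9·e^(−0.8100) = 0.400372
  p_2 = 1.4·e^(−1.4·0.9) = 1.4·e^(−1.2600) = 0.397116
  p_3 = 2.7·e^(−2.7·0.9) = 2.7·e^(−2.4300) = 0.237699
Weight by the priors:
  π_1·p_1 = 0.37 × 0.400372 = 0.148138
  π_2·p_2 = 0.27 × 0.397116 = 0.107221
  π_3·p_3 = 0.36 × 0.237699 = 0.0855718
Evidence: 0.148138 + 0.107221 + 0.0855718 = 0.340931
P(Group 2 | data) = 0.107221 / 0.340931 ≈ 0.3145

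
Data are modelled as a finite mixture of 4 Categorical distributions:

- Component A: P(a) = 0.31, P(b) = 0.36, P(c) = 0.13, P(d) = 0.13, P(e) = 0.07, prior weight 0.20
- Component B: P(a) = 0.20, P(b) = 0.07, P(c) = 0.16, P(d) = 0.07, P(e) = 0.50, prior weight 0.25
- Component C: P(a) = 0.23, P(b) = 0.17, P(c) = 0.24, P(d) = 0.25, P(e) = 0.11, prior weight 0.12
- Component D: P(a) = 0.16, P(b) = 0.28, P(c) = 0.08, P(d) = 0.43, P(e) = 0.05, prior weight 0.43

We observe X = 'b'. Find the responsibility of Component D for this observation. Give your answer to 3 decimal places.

0.523

The responsibility of component k is π_k f_k(x) divided by Σ_j π_j f_j(x).
Component likelihoods at x = 'b':
  L_A = P(b | comp) = 0.36
  L_B = P(b | comp) = 0.07
  L_C = P(b | comp) = 0.17
  L_D = P(b | comp) = 0.28
Weight by the priors:
  π_A·L_A = 0.20 × 0.36 = 0.072
  π_B·L_B = 0.25 × 0.07 = 0.0175
  π_C·L_C = 0.12 × 0.17 = 0.0204
  π_D·L_D = 0.43 × 0.28 = 0.1204
Sum: 0.072 + 0.0175 + 0.0204 + 0.1204 = 0.2303
Responsibility of Component D: 0.1204 / 0.2303 ≈ 0.523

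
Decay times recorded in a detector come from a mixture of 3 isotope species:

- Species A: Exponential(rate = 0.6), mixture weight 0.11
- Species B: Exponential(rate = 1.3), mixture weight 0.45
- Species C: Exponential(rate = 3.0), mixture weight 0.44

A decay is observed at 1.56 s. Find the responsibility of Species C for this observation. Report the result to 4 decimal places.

0.1064

P(component k | x) = P(Z=k)·f_k(x) / marginal(x), where marginal(x) = Σ_j P(Z=j)·f_j(x).
Exponential densities:
  L_A = 0.6·e^(−0.6·1.56) = 0.6·e^(−0.9360) = 0.235316
  L_B = 1.3·e^(−1.3·1.56) = 1.3·e^(−2.0280) = 0.171078
  L_C = 3.0·e^(−3.0·1.56) = 3.0·e^(−4.6800) = 0.027837
Prior × likelihood for each component:
  P(Z=A)·L_A = 0.11 × 0.235316 = 0.0258848
  P(Z=B)·L_B = 0.45 × 0.171078 = 0.0769851
  P(Z=C)·L_C = 0.44 × 0.027837 = 0.0122483
Denominator: 0.0258848 + 0.0769851 + 0.0122483 = 0.115118
So the posterior for Species C is 0.0122483 / 0.115118 ≈ 0.1064.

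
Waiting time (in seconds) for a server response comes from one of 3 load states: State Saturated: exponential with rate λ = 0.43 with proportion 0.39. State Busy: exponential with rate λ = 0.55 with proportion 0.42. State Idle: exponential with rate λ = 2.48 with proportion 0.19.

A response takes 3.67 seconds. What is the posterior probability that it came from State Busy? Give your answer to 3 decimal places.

Apply Bayes' rule: the posterior for each component is proportional to its prior times its likelihood at x.
Evaluate each component's likelihood at the observed value:
  f_Saturated = 0.43·e^(−0.43·3.67) = 0.43·e^(−1.5781) = 0.0887377
  f_Busy = 0.55·e^(−0.55·3.67) = 0.55·e^(−2.0185) = 0.07307
  f_Idle = 2.48·e^(−2.48·3.67) = 2.48·e^(−9.1016) = 0.000276488
Weight by the priors:
  π_Saturated·f_Saturated = 0.39 × 0.0887377 = 0.0346077
  π_Busy·f_Busy = 0.42 × 0.07307 = 0.0306894
  π_Idle·f_Idle = 0.19 × 0.000276488 = 5.25328e-05
Sum: 0.0346077 + 0.0306894 + 5.25328e-05 = 0.0653497
So the posterior for State Busy is 0.0306894 / 0.0653497 ≈ 0.470.

0.470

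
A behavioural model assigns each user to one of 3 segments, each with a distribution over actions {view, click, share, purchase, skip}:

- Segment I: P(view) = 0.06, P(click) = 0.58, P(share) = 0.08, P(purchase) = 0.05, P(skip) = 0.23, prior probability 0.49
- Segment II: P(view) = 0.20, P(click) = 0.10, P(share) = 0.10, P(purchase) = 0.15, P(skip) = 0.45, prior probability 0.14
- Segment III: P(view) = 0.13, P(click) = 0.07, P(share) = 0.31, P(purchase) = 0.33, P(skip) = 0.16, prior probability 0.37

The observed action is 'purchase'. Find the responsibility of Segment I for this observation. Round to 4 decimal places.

The responsibility of component k is π_k f_k(x) divided by Σ_j π_j f_j(x).
Component likelihoods at x = 'purchase':
  p_I = 0.05
  p_II = 0.15
  p_III = 0.33
Multiply by the mixture weights:
  π_I·p_I = 0.49 × 0.05 = 0.0245
  π_II·p_II = 0.14 × 0.15 = 0.021
  π_III·p_III = 0.37 × 0.33 = 0.1221
Denominator: 0.0245 + 0.021 + 0.1221 = 0.1676
So the posterior for Segment I is 0.0245 / 0.1676 ≈ 0.1462.

0.1462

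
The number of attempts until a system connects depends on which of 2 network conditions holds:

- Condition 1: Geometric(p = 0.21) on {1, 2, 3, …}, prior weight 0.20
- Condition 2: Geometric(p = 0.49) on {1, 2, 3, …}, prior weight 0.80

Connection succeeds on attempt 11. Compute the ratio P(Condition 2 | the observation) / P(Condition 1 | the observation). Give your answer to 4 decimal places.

Only the two components matter; the odds are (P(Z=i) f_i(x)) / (P(Z=j) f_j(x)).
Component likelihoods at x = 11:
  f_1 = 0.21·(1−0.21)^10 = 0.21·0.0946828 = 0.0198834
  f_2 = 0.49·(1−0.49)^10 = 0.49·0.00119042 = 0.000583308
Odds = (0.80/0.20) × (0.000583308/0.0198834) = 4 × 0.0293365 ≈ 0.1173

0.1173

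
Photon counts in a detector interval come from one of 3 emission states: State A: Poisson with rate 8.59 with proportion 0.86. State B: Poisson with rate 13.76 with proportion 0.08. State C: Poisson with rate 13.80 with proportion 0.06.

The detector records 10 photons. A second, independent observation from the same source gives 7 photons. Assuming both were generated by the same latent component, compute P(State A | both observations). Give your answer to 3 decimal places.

By Bayes' theorem, P(k | x) = π_k f_k(x) / Σ_j π_j f_j(x).
Since both observations come from the same component, the likelihood for component k is f_k(x₁)·f_k(x₂).
  p_A = [e^(−8.59)·8.59^10/10! = 0.112093] × [0.12733] = 0.0142729
  p_B = [e^(−13.76)·13.76^10/10! = 0.0708809] × [0.0195887] = 0.00138847
  p_C = [e^(−13.80)·13.80^10/10! = 0.0701074] × [0.019207] = 0.00134655
Multiply by the mixture weights:
  π_A·p_A = 0.86 × 0.0142729 = 0.0122747
  π_B·p_B = 0.08 × 0.00138847 = 0.000111077
  π_C·p_C = 0.06 × 0.00134655 = 8.07931e-05
Denominator: 0.0122747 + 0.000111077 + 8.07931e-05 = 0.0124665
So the posterior for State A is 0.0122747 / 0.0124665 ≈ 0.985.

0.985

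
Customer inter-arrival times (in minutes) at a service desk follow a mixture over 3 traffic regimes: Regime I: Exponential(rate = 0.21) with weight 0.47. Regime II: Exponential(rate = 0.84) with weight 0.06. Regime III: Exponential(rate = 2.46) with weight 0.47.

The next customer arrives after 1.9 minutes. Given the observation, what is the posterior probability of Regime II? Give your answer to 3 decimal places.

0.117

The responsibility of component k is π_k f_k(x) divided by Σ_j π_j f_j(x).
Evaluate each component's likelihood at the observed value:
  f_I = 0.21·e^(−0.21·1.9) = 0.21·e^(−0.3990) = 0.140908
  f_II = 0.84·e^(−0.84·1.9) = 0.84·e^(−1.5960) = 0.170273
  f_III = 2.46·e^(−2.46·1.9) = 2.46·e^(−4.6740) = 0.0229637
Multiply by the mixture weights:
  π_I·f_I = 0.47 × 0.140908 = 0.0662268
  π_II·f_II = 0.06 × 0.170273 = 0.0102164
  π_III·f_III = 0.47 × 0.0229637 = 0.010793
Denominator: 0.0662268 + 0.0102164 + 0.010793 = 0.0872361
P(Regime II | the observation) = 0.0102164 / 0.0872361 ≈ 0.117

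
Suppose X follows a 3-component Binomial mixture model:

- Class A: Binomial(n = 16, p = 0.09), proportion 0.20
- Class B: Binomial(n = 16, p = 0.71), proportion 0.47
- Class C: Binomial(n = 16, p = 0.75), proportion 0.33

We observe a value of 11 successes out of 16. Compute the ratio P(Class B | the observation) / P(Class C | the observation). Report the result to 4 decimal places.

1.6370

Since P(k|x) ∝ π_k f_k(x), the posterior odds are π_i f_i(x) / (π_j f_j(x)).
Binomial probabilities:
  p_A = 8.55376e-09
  p_B = 0.207069
  p_C = 0.180159
Posterior odds = (π_B·p_B) / (π_C·p_C) = (0.47·0.207069) / (0.33·0.180159) = 0.0973223 / 0.0594526 ≈ 1.6370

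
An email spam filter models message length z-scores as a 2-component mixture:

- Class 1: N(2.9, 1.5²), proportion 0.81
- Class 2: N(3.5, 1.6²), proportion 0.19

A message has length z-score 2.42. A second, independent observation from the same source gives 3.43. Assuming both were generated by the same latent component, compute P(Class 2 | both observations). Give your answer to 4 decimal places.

0.1552

The responsibility of component k is π_k f_k(x) divided by Σ_j π_j f_j(x).
Since both observations come from the same component, the likelihood for component k is f_k(x₁)·f_k(x₂).
  L_1 = [(1/(1.5·√(2π)))·exp(−(2.42−2.9)²/(2·1.5²)) = 0.265962·exp(-0.05120) = 0.252687] × [0.249867] = 0.0631382
  L_2 = [(1/(1.6·√(2π)))·exp(−(2.42−3.5)²/(2·1.6²)) = 0.249339·exp(-0.22781) = 0.198542] × [0.2491] = 0.0494569
Prior × likelihood for each component:
  π_1·L_1 = 0.81 × 0.0631382 = 0.0511419
  π_2·L_2 = 0.19 × 0.0494569 = 0.00939681
Denominator: 0.0511419 + 0.00939681 = 0.0605387
Responsibility of Class 2: 0.00939681 / 0.0605387 ≈ 0.1552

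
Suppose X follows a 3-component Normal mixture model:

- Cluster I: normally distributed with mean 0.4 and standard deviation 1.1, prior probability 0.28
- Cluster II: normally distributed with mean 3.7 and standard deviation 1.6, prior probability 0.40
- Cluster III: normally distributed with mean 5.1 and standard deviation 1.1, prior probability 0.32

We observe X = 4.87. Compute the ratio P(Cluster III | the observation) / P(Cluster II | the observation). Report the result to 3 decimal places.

Posterior odds = (π_i f_i(x)) / (π_j f_j(x)); the normalising sum cancels.
Normal densities:
  p_I = (1/(1.1·√(2π)))·exp(−(4.87−0.4)²/(2·1.1²)) = 0.362675·exp(-8.25657) = 9.41314e-05
  p_II = (1/(1.6·√(2π)))·exp(−(4.87−3.7)²/(2·1.6²)) = 0.249339·exp(-0.26736) = 0.190843
  p_III = (1/(1.1·√(2π)))·exp(−(4.87−5.1)²/(2·1.1²)) = 0.362675·exp(-0.02186) = 0.354833
Posterior odds = (π_III·p_III) / (π_II·p_II) = (0.32·0.354833) / (0.40·0.190843) = 0.113547 / 0.0763371 ≈ 1.487

1.487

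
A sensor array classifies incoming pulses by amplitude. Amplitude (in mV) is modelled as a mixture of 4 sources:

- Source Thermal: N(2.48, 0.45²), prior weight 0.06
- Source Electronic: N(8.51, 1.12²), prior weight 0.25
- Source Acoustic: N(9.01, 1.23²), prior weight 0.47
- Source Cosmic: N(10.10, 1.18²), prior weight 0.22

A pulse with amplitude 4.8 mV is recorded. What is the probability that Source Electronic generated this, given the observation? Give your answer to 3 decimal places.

0.457

Posterior ∝ prior × likelihood, so P(k | x) ∝ P(Z=k) f_k(x); normalise over all components.
Normal densities:
  L_Thermal = 1.49961e-06
  L_Electronic = 0.00147574
  L_Acoustic = 0.000926951
  L_Cosmic = 1.40716e-05
Unnormalised posteriors:
  P(Z=Thermal)·L_Thermal = 0.06 × 1.49961e-06 = 8.99764e-08
  P(Z=Electronic)·L_Electronic = 0.25 × 0.00147574 = 0.000368935
  P(Z=Acoustic)·L_Acoustic = 0.47 × 0.000926951 = 0.000435667
  P(Z=Cosmic)·L_Cosmic = 0.22 × 1.40716e-05 = 3.09575e-06
Sum: 8.99764e-08 + 0.000368935 + 0.000435667 + 3.09575e-06 = 0.000807788
Responsibility of Source Electronic: 0.000368935 / 0.000807788 ≈ 0.457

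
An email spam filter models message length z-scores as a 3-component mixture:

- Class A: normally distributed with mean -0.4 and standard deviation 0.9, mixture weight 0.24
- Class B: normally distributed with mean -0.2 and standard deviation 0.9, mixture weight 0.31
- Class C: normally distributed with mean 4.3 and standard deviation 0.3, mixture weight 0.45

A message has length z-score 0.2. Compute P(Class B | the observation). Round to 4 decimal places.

0.5937

The responsibility of component k is w_k f_k(x) divided by Σ_j w_j f_j(x).
Evaluate each component's likelihood at the observed value:
  p_A = 0.354942
  p_B = 0.401582
  p_C = 3.67714e-41
Prior × likelihood for each component:
  w_A·p_A = 0.24 × 0.354942 = 0.0851861
  w_B·p_B = 0.31 × 0.401582 = 0.12449
  w_C·p_C = 0.45 × 3.67714e-41 = 1.65471e-41
Normaliser: 0.0851861 + 0.12449 + 1.65471e-41 = 0.209677
So the posterior for Class B is 0.12449 / 0.209677 ≈ 0.5937.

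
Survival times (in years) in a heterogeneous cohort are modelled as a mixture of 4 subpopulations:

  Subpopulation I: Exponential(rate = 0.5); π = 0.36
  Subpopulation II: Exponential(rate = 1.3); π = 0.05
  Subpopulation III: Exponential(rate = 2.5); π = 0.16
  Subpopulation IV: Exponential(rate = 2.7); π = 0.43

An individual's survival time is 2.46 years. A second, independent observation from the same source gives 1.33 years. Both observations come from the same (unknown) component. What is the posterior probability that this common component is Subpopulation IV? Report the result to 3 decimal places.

P(component k | x) = π_k·f_k(x) / marginal(x), where marginal(x) = Σ_j π_j·f_j(x).
Since both observations come from the same component, the likelihood for component k is f_k(x₁)·f_k(x₂).
  L_I = [0.146146] × [0.257137] = 0.0375796
  L_II = [0.053097] × [0.2307] = 0.0122495
  L_III = [0.0053337] × [0.0899313] = 0.000479667
  L_IV = [0.00352192] × [0.074441] = 0.000262175
Multiply by the mixture weights:
  π_I·L_I = 0.36 × 0.0375796 = 0.0135287
  π_II·L_II = 0.05 × 0.0122495 = 0.000612474
  π_III·L_III = 0.16 × 0.000479667 = 7.67467e-05
  π_IV·L_IV = 0.43 × 0.000262175 = 0.000112735
Marginal: 0.0135287 + 0.000612474 + 7.67467e-05 + 0.000112735 = 0.0143306
Responsibility of Subpopulation IV: 0.000112735 / 0.0143306 ≈ 0.008

0.008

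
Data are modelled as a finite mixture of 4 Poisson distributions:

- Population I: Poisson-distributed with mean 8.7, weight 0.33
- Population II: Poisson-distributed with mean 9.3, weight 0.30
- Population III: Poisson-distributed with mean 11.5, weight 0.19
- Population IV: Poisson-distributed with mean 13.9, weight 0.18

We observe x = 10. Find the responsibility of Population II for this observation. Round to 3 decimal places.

Apply Bayes' rule: the posterior for each component is proportional to its prior times its likelihood at x.
Poisson probabilities:
  L_I = e^(−8.7)·8.7^10/10! = 0.114043
  L_II = e^(−9.3)·9.3^10/10! = 0.121935
  L_III = e^(−11.5)·11.5^10/10! = 0.112935
  L_IV = e^(−13.9)·13.9^10/10! = 0.0681854
Unnormalised posteriors:
  π_I·L_I = 0.33 × 0.114043 = 0.0376341
  π_II·L_II = 0.30 × 0.121935 = 0.0365804
  π_III·L_III = 0.19 × 0.112935 = 0.0214577
  π_IV·L_IV = 0.18 × 0.0681854 = 0.0122734
Marginal: 0.0376341 + 0.0365804 + 0.0214577 + 0.0122734 = 0.107946
P(Population II | 10) ≈ 0.339

0.339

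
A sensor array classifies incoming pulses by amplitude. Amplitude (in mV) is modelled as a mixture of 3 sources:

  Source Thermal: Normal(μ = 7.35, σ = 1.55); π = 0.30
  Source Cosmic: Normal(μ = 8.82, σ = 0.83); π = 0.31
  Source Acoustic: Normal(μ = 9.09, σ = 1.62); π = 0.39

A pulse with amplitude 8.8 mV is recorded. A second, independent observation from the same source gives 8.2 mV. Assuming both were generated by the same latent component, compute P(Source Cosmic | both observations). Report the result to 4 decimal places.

0.6356

Apply Bayes' rule: the posterior for each component is proportional to its prior times its likelihood at x.
Since both observations come from the same component, the likelihood for component k is f_k(x₁)·f_k(x₂).
  L_Thermal = [0.166168] × [0.22145] = 0.0367978
  L_Cosmic = [0.480514] × [0.363635] = 0.174732
  L_Acoustic = [0.242346] × [0.211766] = 0.0513206
Unnormalised posteriors:
  π_Thermal·L_Thermal = 0.30 × 0.0367978 = 0.0110394
  π_Cosmic·L_Cosmic = 0.31 × 0.174732 = 0.0541668
  π_Acoustic·L_Acoustic = 0.39 × 0.0513206 = 0.020015
Normaliser: 0.0110394 + 0.0541668 + 0.020015 = 0.0852212
P(Source Cosmic | data) ≈ 0.6356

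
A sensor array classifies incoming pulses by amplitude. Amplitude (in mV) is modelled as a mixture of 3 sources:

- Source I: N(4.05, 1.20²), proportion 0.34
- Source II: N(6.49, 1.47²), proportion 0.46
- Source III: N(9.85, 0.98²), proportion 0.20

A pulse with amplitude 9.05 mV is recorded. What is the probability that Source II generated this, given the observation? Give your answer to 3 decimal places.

Posterior ∝ prior × likelihood, so P(k | x) ∝ π_k f_k(x); normalise over all components.
Component likelihoods at x = 9.05 mV:
  f_I = (1/(1.20·√(2π)))·exp(−(9.05−4.05)²/(2·1.20²)) = 0.332452·exp(-8.68056) = 5.64692e-05
  f_II = (1/(1.47·√(2π)))·exp(−(9.05−6.49)²/(2·1.47²)) = 0.271389·exp(-1.51641) = 0.0595698
  f_III = (1/(0.98·√(2π)))·exp(−(9.05−9.85)²/(2·0.98²)) = 0.407084·exp(-0.33319) = 0.291729
Prior × likelihood for each component:
  π_I·f_I = 0.34 × 5.64692e-05 = 1.91995e-05
  π_II·f_II = 0.46 × 0.0595698 = 0.0274021
  π_III·f_III = 0.20 × 0.291729 = 0.0583458
Evidence: 1.91995e-05 + 0.0274021 + 0.0583458 = 0.0857671
P(Source II | the observation) ≈ 0.319

0.319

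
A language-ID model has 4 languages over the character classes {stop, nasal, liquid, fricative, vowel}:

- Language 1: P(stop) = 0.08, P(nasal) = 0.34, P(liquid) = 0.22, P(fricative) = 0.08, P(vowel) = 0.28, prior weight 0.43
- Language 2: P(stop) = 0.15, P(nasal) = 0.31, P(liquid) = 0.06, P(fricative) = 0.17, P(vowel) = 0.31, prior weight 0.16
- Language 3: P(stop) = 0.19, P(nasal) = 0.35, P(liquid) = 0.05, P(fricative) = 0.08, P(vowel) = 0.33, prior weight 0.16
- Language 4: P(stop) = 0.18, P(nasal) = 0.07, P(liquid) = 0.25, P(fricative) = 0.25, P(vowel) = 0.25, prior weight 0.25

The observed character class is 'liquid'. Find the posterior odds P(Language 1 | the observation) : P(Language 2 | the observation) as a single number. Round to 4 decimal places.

9.8542

Posterior odds = (P(Z=i) f_i(x)) / (P(Z=j) f_j(x)); the normalising sum cancels.
Evaluate each component's likelihood at the observed value:
  f_1 = P(liquid | comp) = 0.22
  f_2 = P(liquid | comp) = 0.06
  f_3 = P(liquid | comp) = 0.05
  f_4 = P(liquid | comp) = 0.25
Odds = (0.43/0.16) × (0.22/0.06) = 2.6875 × 3.66667 ≈ 9.8542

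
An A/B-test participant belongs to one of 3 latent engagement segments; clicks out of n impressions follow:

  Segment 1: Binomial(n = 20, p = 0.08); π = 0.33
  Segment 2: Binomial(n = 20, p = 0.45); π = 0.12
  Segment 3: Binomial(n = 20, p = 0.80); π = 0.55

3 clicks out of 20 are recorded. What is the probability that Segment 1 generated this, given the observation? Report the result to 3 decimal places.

0.990

By Bayes' theorem, P(k | x) = π_k f_k(x) / Σ_j π_j f_j(x).
Component likelihoods at x = 3 clicks out of 20:
  p_1 = 0.141439
  p_2 = 0.00400597
  p_3 = 7.65041e-10
Prior × likelihood for each component:
  π_1·p_1 = 0.33 × 0.141439 = 0.0466747
  π_2·p_2 = 0.12 × 0.00400597 = 0.000480717
  π_3·p_3 = 0.55 × 7.65041e-10 = 4.20773e-10
Sum: 0.0466747 + 0.000480717 + 4.20773e-10 = 0.0471554
P(Segment 1 | the observation) ≈ 0.990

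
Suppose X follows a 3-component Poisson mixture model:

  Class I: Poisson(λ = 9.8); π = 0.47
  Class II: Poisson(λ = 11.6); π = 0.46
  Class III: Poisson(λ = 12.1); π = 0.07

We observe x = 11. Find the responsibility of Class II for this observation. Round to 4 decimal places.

0.4730

By Bayes' theorem, P(k | x) = w_k f_k(x) / Σ_j w_j f_j(x).
Poisson probabilities:
  L_I = e^(−9.8)·9.8^11/11! = 0.111236
  L_II = e^(−11.6)·11.6^11/11! = 0.117508
  L_III = e^(−12.1)·12.1^11/11! = 0.113376
Multiply by the mixture weights:
  w_I·L_I = 0.47 × 0.111236 = 0.0522809
  w_II·L_II = 0.46 × 0.117508 = 0.0540535
  w_III·L_III = 0.07 × 0.113376 = 0.0079363
Marginal: 0.0522809 + 0.0540535 + 0.0079363 = 0.114271
Responsibility of Class II: 0.0540535 / 0.114271 ≈ 0.4730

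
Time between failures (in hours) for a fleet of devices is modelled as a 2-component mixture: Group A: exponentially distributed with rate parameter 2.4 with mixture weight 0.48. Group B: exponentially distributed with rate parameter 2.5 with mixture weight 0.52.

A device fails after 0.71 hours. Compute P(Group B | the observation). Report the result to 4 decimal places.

0.5125

Posterior ∝ prior × likelihood, so P(k | x) ∝ π_k f_k(x); normalise over all components.
Evaluate each component's likelihood at the observed value:
  L_A = 2.4·e^(−2.4·0.71) = 2.4·e^(−1.7040) = 0.43669
  L_B = 2.5·e^(−2.5·0.71) = 2.5·e^(−1.7750) = 0.423709
Weight by the priors:
  π_A·L_A = 0.48 × 0.43669 = 0.209611
  π_B·L_B = 0.52 × 0.423709 = 0.220328
Denominator: 0.209611 + 0.220328 = 0.42994
Responsibility of Group B: 0.220328 / 0.42994 ≈ 0.5125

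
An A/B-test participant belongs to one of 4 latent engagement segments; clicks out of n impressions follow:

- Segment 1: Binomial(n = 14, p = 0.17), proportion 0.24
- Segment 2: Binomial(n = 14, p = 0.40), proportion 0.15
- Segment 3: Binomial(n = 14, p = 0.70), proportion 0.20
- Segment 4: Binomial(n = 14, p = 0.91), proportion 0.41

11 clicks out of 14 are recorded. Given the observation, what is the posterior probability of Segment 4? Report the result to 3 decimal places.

0.495

The responsibility of component k is π_k f_k(x) divided by Σ_j π_j f_j(x).
Component likelihoods at x = 11 clicks out of 14:
  L_1 = C(14,11)·0.17^11·0.83^3 = 364·3.42719e-09·0.571787 = 7.13303e-07
  L_2 = C(14,11)·0.40^11·0.60^3 = 364·4.1943e-05·0.216 = 0.00329773
  L_3 = C(14,11)·0.70^11·0.30^3 = 364·0.0197733·0.027 = 0.194332
  L_4 = C(14,11)·0.91^11·0.09^3 = 364·0.354369·0.000729 = 0.0940339
Weight by the priors:
  π_1·L_1 = 0.24 × 7.13303e-07 = 1.71193e-07
  π_2·L_2 = 0.15 × 0.00329773 = 0.000494659
  π_3·L_3 = 0.20 × 0.194332 = 0.0388663
  π_4·L_4 = 0.41 × 0.0940339 = 0.0385539
Evidence: 1.71193e-07 + 0.000494659 + 0.0388663 + 0.0385539 = 0.077915
Responsibility of Segment 4: 0.0385539 / 0.077915 ≈ 0.495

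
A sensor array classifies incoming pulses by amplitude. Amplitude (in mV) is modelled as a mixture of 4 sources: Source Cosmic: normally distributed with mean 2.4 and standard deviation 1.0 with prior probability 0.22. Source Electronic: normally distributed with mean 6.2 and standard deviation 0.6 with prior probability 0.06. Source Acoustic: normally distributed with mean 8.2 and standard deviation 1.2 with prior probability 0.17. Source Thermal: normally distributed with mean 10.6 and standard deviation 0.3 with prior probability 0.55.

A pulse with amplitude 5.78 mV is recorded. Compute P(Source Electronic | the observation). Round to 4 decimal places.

0.8025

Apply Bayes' rule: the posterior for each component is proportional to its prior times its likelihood at x.
Component likelihoods at x = 5.78 mV:
  p_Cosmic = 0.00131866
  p_Electronic = 0.520423
  p_Acoustic = 0.0435114
  p_Thermal = 1.17458e-56
Unnormalised posteriors:
  π_Cosmic·p_Cosmic = 0.22 × 0.00131866 = 0.000290105
  π_Electronic·p_Electronic = 0.06 × 0.520423 = 0.0312254
  π_Acoustic·p_Acoustic = 0.17 × 0.0435114 = 0.00739694
  π_Thermal·p_Thermal = 0.55 × 1.17458e-56 = 6.46019e-57
Denominator: 0.000290105 + 0.0312254 + 0.00739694 + 6.46019e-57 = 0.0389124
Responsibility of Source Electronic: 0.0312254 / 0.0389124 ≈ 0.8025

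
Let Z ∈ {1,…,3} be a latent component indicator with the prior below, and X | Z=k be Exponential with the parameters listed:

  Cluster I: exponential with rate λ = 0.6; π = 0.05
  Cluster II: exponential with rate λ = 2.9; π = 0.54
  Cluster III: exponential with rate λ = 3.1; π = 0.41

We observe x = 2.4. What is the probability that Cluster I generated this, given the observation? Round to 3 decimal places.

By Bayes' theorem, P(k | x) = π_k f_k(x) / Σ_j π_j f_j(x).
Exponential densities:
  L_I = 0.142157
  L_II = 0.00275238
  L_III = 0.00182058
Weight by the priors:
  π_I·L_I = 0.05 × 0.142157 = 0.00710783
  π_II·L_II = 0.54 × 0.00275238 = 0.00148629
  π_III·L_III = 0.41 × 0.00182058 = 0.000746439
Marginal: 0.00710783 + 0.00148629 + 0.000746439 = 0.00934056
P(Cluster I | 2.4) ≈ 0.761

0.761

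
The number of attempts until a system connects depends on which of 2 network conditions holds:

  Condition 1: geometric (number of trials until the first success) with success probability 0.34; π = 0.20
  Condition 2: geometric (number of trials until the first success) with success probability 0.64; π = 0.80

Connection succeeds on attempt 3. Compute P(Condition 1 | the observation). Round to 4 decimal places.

P(component k | x) = π_k·f_k(x) / marginal(x), where marginal(x) = Σ_j π_j·f_j(x).
Evaluate each component's likelihood at the observed value:
  p_1 = 0.148104
  p_2 = 0.082944
Prior × likelihood for each component:
  π_1·p_1 = 0.20 × 0.148104 = 0.0296208
  π_2·p_2 = 0.80 × 0.082944 = 0.0663552
Marginal: 0.0296208 + 0.0663552 = 0.095976
So the posterior for Condition 1 is 0.0296208 / 0.095976 ≈ 0.3086.

0.3086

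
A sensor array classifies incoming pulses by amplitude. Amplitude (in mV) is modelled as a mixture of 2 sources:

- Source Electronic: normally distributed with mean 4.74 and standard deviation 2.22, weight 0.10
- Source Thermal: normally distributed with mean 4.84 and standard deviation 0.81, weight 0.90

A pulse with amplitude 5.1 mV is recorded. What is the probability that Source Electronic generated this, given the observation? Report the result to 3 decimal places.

Posterior ∝ prior × likelihood, so P(k | x) ∝ w_k f_k(x); normalise over all components.
Evaluate each component's likelihood at the observed value:
  p_Electronic = 0.177356
  p_Thermal = 0.467791
Unnormalised posteriors:
  w_Electronic·p_Electronic = 0.10 × 0.177356 = 0.0177356
  w_Thermal·p_Thermal = 0.90 × 0.467791 = 0.421012
Marginal: 0.0177356 + 0.421012 = 0.438747
Responsibility of Source Electronic: 0.0177356 / 0.438747 ≈ 0.040

0.040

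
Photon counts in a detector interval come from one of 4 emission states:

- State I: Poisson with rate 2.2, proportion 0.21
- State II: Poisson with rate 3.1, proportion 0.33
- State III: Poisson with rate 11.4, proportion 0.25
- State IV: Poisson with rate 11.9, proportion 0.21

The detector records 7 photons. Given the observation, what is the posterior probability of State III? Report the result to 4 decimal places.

The responsibility of component k is π_k f_k(x) divided by Σ_j π_j f_j(x).
Poisson probabilities:
  p_I = 0.00548378
  p_II = 0.0245917
  p_III = 0.0555836
  p_IV = 0.0455296
Unnormalised posteriors:
  π_I·p_I = 0.21 × 0.00548378 = 0.00115159
  π_II·p_II = 0.33 × 0.0245917 = 0.00811526
  π_III·p_III = 0.25 × 0.0555836 = 0.0138959
  π_IV·p_IV = 0.21 × 0.0455296 = 0.00956122
Denominator: 0.00115159 + 0.00811526 + 0.0138959 + 0.00956122 = 0.032724
So the posterior for State III is 0.0138959 / 0.032724 ≈ 0.4246.

0.4246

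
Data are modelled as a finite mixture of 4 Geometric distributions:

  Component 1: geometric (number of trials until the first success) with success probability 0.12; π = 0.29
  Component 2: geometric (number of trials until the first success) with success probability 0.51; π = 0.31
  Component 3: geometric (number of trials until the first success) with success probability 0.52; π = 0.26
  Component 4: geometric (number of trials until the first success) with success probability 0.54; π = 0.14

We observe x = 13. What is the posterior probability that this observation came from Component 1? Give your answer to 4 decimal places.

0.9924

Apply Bayes' rule: the posterior for each component is proportional to its prior times its likelihood at x.
Component likelihoods at x = 13:
  L_1 = 0.0258805
  L_2 = 9.77064e-05
  L_3 = 7.77854e-05
  L_4 = 4.84716e-05
Multiply by the mixture weights:
  π_1·L_1 = 0.29 × 0.0258805 = 0.00750536
  π_2·L_2 = 0.31 × 9.77064e-05 = 3.0289e-05
  π_3·L_3 = 0.26 × 7.77854e-05 = 2.02242e-05
  π_4·L_4 = 0.14 × 4.84716e-05 = 6.78603e-06
Sum: 0.00750536 + 3.0289e-05 + 2.02242e-05 + 6.78603e-06 = 0.00756266
So the posterior for Component 1 is 0.00750536 / 0.00756266 ≈ 0.9924.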